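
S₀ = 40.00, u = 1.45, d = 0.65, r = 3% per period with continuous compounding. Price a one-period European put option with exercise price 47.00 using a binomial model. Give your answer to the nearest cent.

10.69

Risk-neutral probability p = (e^0.03 − 0.65)/(1.45 − 0.65) = 0.3805/0.8000 = 0.4756
Terminal stock prices: S_u = 58, S_d = 26
Terminal payoffs (K − S): max(-11, 0) = 0, max(21, 0) = 21
Node 0 (S = 40): V_0 = e^(−0.03)·[0.4756·0.0000 + 0.5244·21.0000] = 10.6876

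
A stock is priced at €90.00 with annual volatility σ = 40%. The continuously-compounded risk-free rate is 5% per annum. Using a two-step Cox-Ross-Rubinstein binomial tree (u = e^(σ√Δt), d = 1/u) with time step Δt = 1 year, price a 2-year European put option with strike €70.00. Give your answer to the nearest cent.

€7.69

CRR parameters: u = e^(σ√Δt) = e^(0.4·√1) = 1.4918, d = 1/u = 0.6703
Per-period rate: rΔt = 0.05·1 = 0.05, so R = e^0.05 = 1.0513
Risk-neutral probability p = (e^0.05 − 0.6703)/(1.4918 − 0.6703) = 0.3810/0.8215 = 0.4637
Terminal stock prices: S_uu = 200.3, S_ud = 90, S_dd = 40.44
Terminal payoffs (K − S): max(-130.3, 0) = 0, max(-20, 0) = 0, max(29.56, 0) = 29.56
Node u (S = 134.3): V_u = e^(−0.05)·[0.4637·0.0000 + 0.5363·0.0000] = 0.0000
Node d (S = 60.33): V_d = e^(−0.05)·[0.4637·0.0000 + 0.5363·29.5604] = 15.0794
Node 0 (S = 90): V_0 = e^(−0.05)·[0.4637·0.0000 + 0.5363·15.0794] = 7.6923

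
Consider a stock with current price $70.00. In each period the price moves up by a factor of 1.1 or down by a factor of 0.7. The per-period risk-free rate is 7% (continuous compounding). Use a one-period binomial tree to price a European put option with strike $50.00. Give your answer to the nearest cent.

Risk-neutral probability p = (e^0.07 − 0.7)/(1.1 − 0.7) = 0.3725/0.4000 = 0.9313
Terminal stock prices: S_u = 77, S_d = 49
Terminal payoffs (K − S): max(-27, 0) = 0, max(1, 0) = 1
Node 0 (S = 70): V_0 = e^(−0.07)·[0.9313·0.0000 + 0.0687·1.0000] = 0.0641

$0.06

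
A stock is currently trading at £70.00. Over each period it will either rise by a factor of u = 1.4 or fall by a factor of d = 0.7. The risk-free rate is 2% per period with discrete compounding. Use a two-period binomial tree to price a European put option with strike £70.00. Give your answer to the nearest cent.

£10.78

Risk-neutral probability p = (1 + 0.02 − 0.7)/(1.4 − 0.7) = 0.3200/0.7000 = 0.4571
Terminal stock prices: S_uu = 137.2, S_ud = 68.6, S_dd = 34.3
Terminal payoffs (K − S): max(-67.2, 0) = 0, max(1.4, 0) = 1.4, max(35.7, 0) = 35.7
Node u (S = 98): V_u = 1/1.02·[0.4571·0.0000 + 0.5429·1.4000] = 0.7451
Node d (S = 49): V_d = 1/1.02·[0.4571·1.4000 + 0.5429·35.7000] = 19.6275
Node 0 (S = 70): V_0 = 1/1.02·[0.4571·0.7451 + 0.5429·19.6275] = 10.7799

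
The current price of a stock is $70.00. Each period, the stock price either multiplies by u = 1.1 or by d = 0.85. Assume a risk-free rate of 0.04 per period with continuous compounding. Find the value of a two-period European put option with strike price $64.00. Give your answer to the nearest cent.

$0.69

Risk-neutral probability p = (e^0.04 − 0.85)/(1.1 − 0.85) = 0.1908/0.2500 = 0.7632
Terminal stock prices: S_uu = 84.7, S_ud = 65.45, S_dd = 50.57
Terminal payoffs (K − S): max(-20.7, 0) = 0, max(-1.45, 0) = 0, max(13.43, 0) = 13.43
Node u (S = 77): V_u = e^(−0.04)·[0.7632·0.0000 + 0.2368·0.0000] = 0.0000
Node d (S = 59.5): V_d = e^(−0.04)·[0.7632·0.0000 + 0.2368·13.4250] = 3.0538
Node 0 (S = 70): V_0 = e^(−0.04)·[0.7632·0.0000 + 0.2368·3.0538] = 0.6947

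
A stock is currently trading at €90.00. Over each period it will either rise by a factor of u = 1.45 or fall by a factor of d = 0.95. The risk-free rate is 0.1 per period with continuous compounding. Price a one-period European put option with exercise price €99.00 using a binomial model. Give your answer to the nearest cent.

Risk-neutral probability p = (e^0.1 − 0.95)/(1.45 − 0.95) = 0.1552/0.5000 = 0.3103
Terminal stock prices: S_u = 130.5, S_d = 85.5
Terminal payoffs (K − S): max(-31.5, 0) = 0, max(13.5, 0) = 13.5
Node 0 (S = 90): V_0 = e^(−0.1)·[0.3103·0.0000 + 0.6897·13.5000] = 8.4244

€8.42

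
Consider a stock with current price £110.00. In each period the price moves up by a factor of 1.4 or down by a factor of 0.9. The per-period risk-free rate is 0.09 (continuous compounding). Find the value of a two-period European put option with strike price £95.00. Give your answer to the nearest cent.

Risk-neutral probability p = (e^0.09 − 0.9)/(1.4 − 0.9) = 0.1942/0.5000 = 0.3883
Terminal stock prices: S_uu = 215.6, S_ud = 138.6, S_dd = 89.1
Terminal payoffs (K − S): max(-120.6, 0) = 0, max(-43.6, 0) = 0, max(5.9, 0) = 5.9
Node u (S = 154): V_u = e^(−0.09)·[0.3883·0.0000 + 0.6117·0.0000] = 0.0000
Node d (S = 99): V_d = e^(−0.09)·[0.3883·0.0000 + 0.6117·5.9000] = 3.2981
Node 0 (S = 110): V_0 = e^(−0.09)·[0.3883·0.0000 + 0.6117·3.2981] = 1.8437

£1.84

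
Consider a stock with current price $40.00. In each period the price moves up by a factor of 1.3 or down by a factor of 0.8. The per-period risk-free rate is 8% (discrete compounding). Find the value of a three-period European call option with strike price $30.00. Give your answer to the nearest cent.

Risk-neutral probability p = (1 + 0.08 − 0.8)/(1.3 − 0.8) = 0.2800/0.5000 = 0.5600
Terminal stock prices: S_uuu = 87.88, S_uud = 54.08, S_udd = 33.28, S_ddd = 20.48
Terminal payoffs (S − K): max(57.88, 0) = 57.88, max(24.08, 0) = 24.08, max(3.28, 0) = 3.28, max(-9.52, 0) = 0
Node uu (S = 67.6): V_uu = 1/1.08·[0.5600·57.8800 + 0.4400·24.0800] = 39.8222
Node ud (S = 41.6): V_ud = 1/1.08·[0.5600·24.0800 + 0.4400·3.2800] = 13.8222
Node dd (S = 25.6): V_dd = 1/1.08·[0.5600·3.2800 + 0.4400·0.0000] = 1.7007
Node u (S = 52): V_u = 1/1.08·[0.5600·39.8222 + 0.4400·13.8222] = 26.2798
Node d (S = 32): V_d = 1/1.08·[0.5600·13.8222 + 0.4400·1.7007] = 7.8600
Node 0 (S = 40): V_0 = 1/1.08·[0.5600·26.2798 + 0.4400·7.8600] = 16.8288

$16.83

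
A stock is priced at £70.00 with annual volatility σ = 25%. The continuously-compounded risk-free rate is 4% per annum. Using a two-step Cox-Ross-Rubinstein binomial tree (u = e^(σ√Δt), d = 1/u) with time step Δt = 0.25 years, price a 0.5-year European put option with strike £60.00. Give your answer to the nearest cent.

CRR parameters: u = e^(σ√Δt) = e^(0.25·√0.25) = 1.1331, d = 1/u = 0.8825
Per-period rate: rΔt = 0.04·0.25 = 0.01, so R = e^0.01 = 1.0101
Risk-neutral probability p = (e^0.01 − 0.8825)/(1.1331 − 0.8825) = 0.1276/0.2507 = 0.5089
Terminal stock prices: S_uu = 89.88, S_ud = 70, S_dd = 54.52
Terminal payoffs (K − S): max(-29.88, 0) = 0, max(-10, 0) = 0, max(5.484, 0) = 5.484
Node u (S = 79.32): V_u = e^(−0.01)·[0.5089·0.0000 + 0.4911·0.0000] = 0.0000
Node d (S = 61.77): V_d = e^(−0.01)·[0.5089·0.0000 + 0.4911·5.4839] = 2.6664
Node 0 (S = 70): V_0 = e^(−0.01)·[0.5089·0.0000 + 0.4911·2.6664] = 1.2965

£1.30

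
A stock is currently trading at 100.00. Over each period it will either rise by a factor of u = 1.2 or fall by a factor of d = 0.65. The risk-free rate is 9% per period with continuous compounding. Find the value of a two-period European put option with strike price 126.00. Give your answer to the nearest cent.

Risk-neutral probability p = (e^0.09 − 0.65)/(1.2 − 0.65) = 0.4442/0.5500 = 0.8076
Terminal stock prices: S_uu = 144, S_ud = 78, S_dd = 42.25
Terminal payoffs (K − S): max(-18, 0) = 0, max(48, 0) = 48, max(83.75, 0) = 83.75
Node u (S = 120): V_u = e^(−0.09)·[0.8076·0.0000 + 0.1924·48.0000] = 8.4408
Node d (S = 65): V_d = e^(−0.09)·[0.8076·48.0000 + 0.1924·83.7500] = 50.1553
Node 0 (S = 100): V_0 = e^(−0.09)·[0.8076·8.4408 + 0.1924·50.1553] = 15.0498

15.05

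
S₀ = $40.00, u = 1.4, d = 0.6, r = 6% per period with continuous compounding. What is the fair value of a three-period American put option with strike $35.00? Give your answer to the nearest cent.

$5.82

Risk-neutral probability p = (e^0.06 − 0.6)/(1.4 − 0.6) = 0.4618/0.8000 = 0.5773
Terminal stock prices: S_uuu = 109.8, S_uud = 47.04, S_udd = 20.16, S_ddd = 8.64
Terminal payoffs (K − S): max(-74.76, 0) = 0, max(-12.04, 0) = 0, max(14.84, 0) = 14.84, max(26.36, 0) = 26.36
Node uu (S = 78.4): continuation = e^(−0.06)·[0.5773·0.0000 + 0.4227·0.0000] = 0.0000; exercise value = 0.0000 ≤ continuation, so V_uu = 0.0000
Node ud (S = 33.6): continuation = e^(−0.06)·[0.5773·0.0000 + 0.4227·14.8400] = 5.9076; exercise value = 1.4000 ≤ continuation, so V_ud = 5.9076
Node dd (S = 14.4): continuation = e^(−0.06)·[0.5773·14.8400 + 0.4227·26.3600] = 18.5618; exercise value = 20.6000 > continuation, so V_dd = 20.6000 (exercise)
Node u (S = 56): continuation = e^(−0.06)·[0.5773·0.0000 + 0.4227·5.9076] = 2.3518; exercise value = 0.0000 ≤ continuation, so V_u = 2.3518
Node d (S = 24): continuation = e^(−0.06)·[0.5773·5.9076 + 0.4227·20.6000] = 11.4124; exercise value = 11.0000 ≤ continuation, so V_d = 11.4124
Node 0 (S = 40): continuation = e^(−0.06)·[0.5773·2.3518 + 0.4227·11.4124] = 5.8218; exercise value = 0.0000 ≤ continuation, so V_0 = 5.8218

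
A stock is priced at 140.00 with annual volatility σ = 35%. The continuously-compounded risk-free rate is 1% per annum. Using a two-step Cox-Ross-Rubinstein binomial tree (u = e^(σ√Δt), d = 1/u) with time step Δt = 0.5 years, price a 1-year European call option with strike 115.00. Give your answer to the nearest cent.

CRR parameters: u = e^(σ√Δt) = e^(0.35·√0.5) = 1.2808, d = 1/u = 0.7808
Per-period rate: rΔt = 0.01·0.5 = 0.005, so R = e^0.005 = 1.0050
Risk-neutral probability p = (e^0.005 − 0.7808)/(1.2808 − 0.7808) = 0.2243/0.5000 = 0.4485
Terminal stock prices: S_uu = 229.7, S_ud = 140, S_dd = 85.34
Terminal payoffs (S − K): max(114.7, 0) = 114.7, max(25, 0) = 25, max(-29.66, 0) = 0
Node u (S = 179.3): V_u = e^(−0.005)·[0.4485·114.6640 + 0.5515·25.0000] = 64.8860
Node d (S = 109.3): V_d = e^(−0.005)·[0.4485·25.0000 + 0.5515·0.0000] = 11.1557
Node 0 (S = 140): V_0 = e^(−0.005)·[0.4485·64.8860 + 0.5515·11.1557] = 35.0761

35.08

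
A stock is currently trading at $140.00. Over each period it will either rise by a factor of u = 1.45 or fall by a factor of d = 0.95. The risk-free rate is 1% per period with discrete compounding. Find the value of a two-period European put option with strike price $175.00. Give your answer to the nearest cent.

Risk-neutral probability p = (1 + 0.01 − 0.95)/(1.45 − 0.95) = 0.0600/0.5000 = 0.1200
Terminal stock prices: S_uu = 294.4, S_ud = 192.8, S_dd = 126.3
Terminal payoffs (K − S): max(-119.4, 0) = 0, max(-17.85, 0) = 0, max(48.65, 0) = 48.65
Node u (S = 203): V_u = 1/1.01·[0.1200·0.0000 + 0.8800·0.0000] = 0.0000
Node d (S = 133): V_d = 1/1.01·[0.1200·0.0000 + 0.8800·48.6500] = 42.3881
Node 0 (S = 140): V_0 = 1/1.01·[0.1200·0.0000 + 0.8800·42.3881] = 36.9322

$36.93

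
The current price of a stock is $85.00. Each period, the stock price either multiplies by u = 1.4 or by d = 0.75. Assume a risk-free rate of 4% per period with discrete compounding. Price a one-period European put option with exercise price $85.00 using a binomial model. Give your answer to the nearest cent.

Risk-neutral probability p = (1 + 0.04 − 0.75)/(1.4 − 0.75) = 0.2900/0.6500 = 0.4462
Terminal stock prices: S_u = 119, S_d = 63.75
Terminal payoffs (K − S): max(-34, 0) = 0, max(21.25, 0) = 21.25
Node 0 (S = 85): V_0 = 1/1.04·[0.4462·0.0000 + 0.5538·21.2500] = 11.3166

$11.32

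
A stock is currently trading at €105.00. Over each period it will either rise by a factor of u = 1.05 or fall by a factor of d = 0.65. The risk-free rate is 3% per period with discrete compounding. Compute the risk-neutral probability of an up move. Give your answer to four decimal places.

p = 0.9500

Risk-neutral probability p = (1 + 0.03 − 0.65)/(1.05 − 0.65) = 0.3800/0.4000 = 0.9500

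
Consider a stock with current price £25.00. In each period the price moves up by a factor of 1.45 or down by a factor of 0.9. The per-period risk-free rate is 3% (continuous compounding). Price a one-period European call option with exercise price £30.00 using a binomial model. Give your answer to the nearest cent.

£1.44

Risk-neutral probability p = (e^0.03 − 0.9)/(1.45 − 0.9) = 0.1305/0.5500 = 0.2372
Terminal stock prices: S_u = 36.25, S_d = 22.5
Terminal payoffs (S − K): max(6.25, 0) = 6.25, max(-7.5, 0) = 0
Node 0 (S = 25): V_0 = e^(−0.03)·[0.2372·6.2500 + 0.7628·0.0000] = 1.4386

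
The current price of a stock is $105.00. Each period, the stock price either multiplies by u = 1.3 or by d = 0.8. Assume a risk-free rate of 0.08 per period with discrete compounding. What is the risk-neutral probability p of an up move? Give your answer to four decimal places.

p = 0.5600

Risk-neutral probability p = (1 + 0.08 − 0.8)/(1.3 − 0.8) = 0.2800/0.5000 = 0.5600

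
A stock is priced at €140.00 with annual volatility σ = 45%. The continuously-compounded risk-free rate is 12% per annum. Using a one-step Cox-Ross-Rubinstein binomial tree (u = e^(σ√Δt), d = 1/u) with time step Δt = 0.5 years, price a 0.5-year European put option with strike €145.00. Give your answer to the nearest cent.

€19.64

CRR parameters: u = e^(σ√Δt) = e^(0.45·√0.5) = 1.3746, d = 1/u = 0.7275
Per-period rate: rΔt = 0.12·0.5 = 0.06, so R = e^0.06 = 1.0618
Risk-neutral probability p = (e^0.06 − 0.7275)/(1.3746 − 0.7275) = 0.3344/0.6472 = 0.5167
Terminal stock prices: S_u = 192.5, S_d = 101.8
Terminal payoffs (K − S): max(-47.45, 0) = 0, max(43.16, 0) = 43.16
Node 0 (S = 140): V_0 = e^(−0.06)·[0.5167·0.0000 + 0.4833·43.1558] = 19.6441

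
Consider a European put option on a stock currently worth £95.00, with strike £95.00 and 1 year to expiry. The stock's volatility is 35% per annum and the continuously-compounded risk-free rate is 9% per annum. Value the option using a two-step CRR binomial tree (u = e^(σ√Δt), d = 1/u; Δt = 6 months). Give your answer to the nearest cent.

£7.47

CRR parameters: u = e^(σ√Δt) = e^(0.35·√0.5) = 1.2808, d = 1/u = 0.7808
Per-period rate: rΔt = 0.09·0.5 = 0.045, so R = e^0.045 = 1.0460
Risk-neutral probability p = (e^0.045 − 0.7808)/(1.2808 − 0.7808) = 0.2653/0.5000 = 0.5305
Terminal stock prices: S_uu = 155.8, S_ud = 95, S_dd = 57.91
Terminal payoffs (K − S): max(-60.84, 0) = 0, max(0, 0) = 0, max(37.09, 0) = 37.09
Node u (S = 121.7): V_u = e^(−0.045)·[0.5305·0.0000 + 0.4695·0.0000] = 0.0000
Node d (S = 74.17): V_d = e^(−0.045)·[0.5305·0.0000 + 0.4695·37.0893] = 16.6476
Node 0 (S = 95): V_0 = e^(−0.045)·[0.5305·0.0000 + 0.4695·16.6476] = 7.4723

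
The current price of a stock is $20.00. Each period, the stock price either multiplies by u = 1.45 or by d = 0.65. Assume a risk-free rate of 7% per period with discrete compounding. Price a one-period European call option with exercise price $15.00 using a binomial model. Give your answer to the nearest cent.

$6.87

Risk-neutral probability p = (1 + 0.07 − 0.65)/(1.45 − 0.65) = 0.4200/0.8000 = 0.5250
Terminal stock prices: S_u = 29, S_d = 13
Terminal payoffs (S − K): max(14, 0) = 14, max(-2, 0) = 0
Node 0 (S = 20): V_0 = 1/1.07·[0.5250·14.0000 + 0.4750·0.0000] = 6.8692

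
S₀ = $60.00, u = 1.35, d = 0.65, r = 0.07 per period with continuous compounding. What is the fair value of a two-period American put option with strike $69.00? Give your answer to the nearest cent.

$14.49

Risk-neutral probability p = (e^0.07 − 0.65)/(1.35 − 0.65) = 0.4225/0.7000 = 0.6036
Terminal stock prices: S_uu = 109.4, S_ud = 52.65, S_dd = 25.35
Terminal payoffs (K − S): max(-40.35, 0) = 0, max(16.35, 0) = 16.35, max(43.65, 0) = 43.65
Node u (S = 81): continuation = e^(−0.07)·[0.6036·0.0000 + 0.3964·16.3500] = 6.0432; exercise value = 0.0000 ≤ continuation, so V_u = 6.0432
Node d (S = 39): continuation = e^(−0.07)·[0.6036·16.3500 + 0.3964·43.6500] = 25.3352; exercise value = 30.0000 > continuation, so V_d = 30.0000 (exercise)
Node 0 (S = 60): continuation = e^(−0.07)·[0.6036·6.0432 + 0.3964·30.0000] = 14.4895; exercise value = 9.0000 ≤ continuation, so V_0 = 14.4895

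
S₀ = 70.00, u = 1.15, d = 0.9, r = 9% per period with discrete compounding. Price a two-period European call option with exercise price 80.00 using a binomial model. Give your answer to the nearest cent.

Risk-neutral probability p = (1 + 0.09 − 0.9)/(1.15 − 0.9) = 0.1900/0.2500 = 0.7600
Terminal stock prices: S_uu = 92.57, S_ud = 72.45, S_dd = 56.7
Terminal payoffs (S − K): max(12.57, 0) = 12.57, max(-7.55, 0) = 0, max(-23.3, 0) = 0
Node u (S = 80.5): V_u = 1/1.09·[0.7600·12.5750 + 0.2400·0.0000] = 8.7679
Node d (S = 63): V_d = 1/1.09·[0.7600·0.0000 + 0.2400·0.0000] = 0.0000
Node 0 (S = 70): V_0 = 1/1.09·[0.7600·8.7679 + 0.2400·0.0000] = 6.1134

6.11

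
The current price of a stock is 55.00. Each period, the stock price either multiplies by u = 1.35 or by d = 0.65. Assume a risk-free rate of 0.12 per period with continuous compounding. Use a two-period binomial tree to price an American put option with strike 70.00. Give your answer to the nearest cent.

15.00

Risk-neutral probability p = (e^0.12 − 0.65)/(1.35 − 0.65) = 0.4775/0.7000 = 0.6821
Terminal stock prices: S_uu = 100.2, S_ud = 48.26, S_dd = 23.24
Terminal payoffs (K − S): max(-30.24, 0) = 0, max(21.74, 0) = 21.74, max(46.76, 0) = 46.76
Node u (S = 74.25): continuation = e^(−0.12)·[0.6821·0.0000 + 0.3179·21.7375] = 6.1282; exercise value = 0.0000 ≤ continuation, so V_u = 6.1282
Node d (S = 35.75): continuation = e^(−0.12)·[0.6821·21.7375 + 0.3179·46.7625] = 26.3344; exercise value = 34.2500 > continuation, so V_d = 34.2500 (exercise)
Node 0 (S = 55): continuation = e^(−0.12)·[0.6821·6.1282 + 0.3179·34.2500] = 13.3633; exercise value = 15.0000 > continuation, so V_0 = 15.0000 (exercise)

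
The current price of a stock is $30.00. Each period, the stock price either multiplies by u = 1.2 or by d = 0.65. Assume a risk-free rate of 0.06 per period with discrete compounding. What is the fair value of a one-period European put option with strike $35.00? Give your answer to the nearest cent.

Risk-neutral probability p = (1 + 0.06 − 0.65)/(1.2 − 0.65) = 0.4100/0.5500 = 0.7455
Terminal stock prices: S_u = 36, S_d = 19.5
Terminal payoffs (K − S): max(-1, 0) = 0, max(15.5, 0) = 15.5
Node 0 (S = 30): V_0 = 1/1.06·[0.7455·0.0000 + 0.2545·15.5000] = 3.7221

$3.72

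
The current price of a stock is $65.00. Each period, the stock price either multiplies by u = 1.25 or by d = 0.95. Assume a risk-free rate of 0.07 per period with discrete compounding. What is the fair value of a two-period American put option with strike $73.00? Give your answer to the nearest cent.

$8.00

Risk-neutral probability p = (1 + 0.07 − 0.95)/(1.25 − 0.95) = 0.1200/0.3000 = 0.4000
Terminal stock prices: S_uu = 101.6, S_ud = 77.19, S_dd = 58.66
Terminal payoffs (K − S): max(-28.56, 0) = 0, max(-4.188, 0) = 0, max(14.34, 0) = 14.34
Node u (S = 81.25): continuation = 1/1.07·[0.4000·0.0000 + 0.6000·0.0000] = 0.0000; exercise value = 0.0000 ≤ continuation, so V_u = 0.0000
Node d (S = 61.75): continuation = 1/1.07·[0.4000·0.0000 + 0.6000·14.3375] = 8.0397; exercise value = 11.2500 > continuation, so V_d = 11.2500 (exercise)
Node 0 (S = 65): continuation = 1/1.07·[0.4000·0.0000 + 0.6000·11.2500] = 6.3084; exercise value = 8.0000 > continuation, so V_0 = 8.0000 (exercise)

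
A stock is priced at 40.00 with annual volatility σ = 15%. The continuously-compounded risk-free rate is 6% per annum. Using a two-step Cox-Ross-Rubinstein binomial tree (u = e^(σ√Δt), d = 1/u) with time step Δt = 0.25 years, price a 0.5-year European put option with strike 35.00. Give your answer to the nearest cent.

CRR parameters: u = e^(σ√Δt) = e^(0.15·√0.25) = 1.0779, d = 1/u = 0.9277
Per-period rate: rΔt = 0.06·0.25 = 0.015, so R = e^0.015 = 1.0151
Risk-neutral probability p = (e^0.015 − 0.9277)/(1.0779 − 0.9277) = 0.0874/0.1501 = 0.5819
Terminal stock prices: S_uu = 46.47, S_ud = 40, S_dd = 34.43
Terminal payoffs (K − S): max(-11.47, 0) = 0, max(-5, 0) = 0, max(0.5717, 0) = 0.5717
Node u (S = 43.12): V_u = e^(−0.015)·[0.5819·0.0000 + 0.4181·0.0000] = 0.0000
Node d (S = 37.11): V_d = e^(−0.015)·[0.5819·0.0000 + 0.4181·0.5717] = 0.2355
Node 0 (S = 40): V_0 = e^(−0.015)·[0.5819·0.0000 + 0.4181·0.2355] = 0.0970

0.10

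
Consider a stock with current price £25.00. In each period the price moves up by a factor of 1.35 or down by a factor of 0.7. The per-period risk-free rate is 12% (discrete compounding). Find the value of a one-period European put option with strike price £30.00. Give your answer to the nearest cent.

Risk-neutral probability p = (1 + 0.12 − 0.7)/(1.35 − 0.7) = 0.4200/0.6500 = 0.6462
Terminal stock prices: S_u = 33.75, S_d = 17.5
Terminal payoffs (K − S): max(-3.75, 0) = 0, max(12.5, 0) = 12.5
Node 0 (S = 25): V_0 = 1/1.12·[0.6462·0.0000 + 0.3538·12.5000] = 3.9492

£3.95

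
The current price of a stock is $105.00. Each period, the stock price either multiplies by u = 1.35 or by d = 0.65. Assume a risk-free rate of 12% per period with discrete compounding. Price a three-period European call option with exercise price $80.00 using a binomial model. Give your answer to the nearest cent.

Risk-neutral probability p = (1 + 0.12 − 0.65)/(1.35 − 0.65) = 0.4700/0.7000 = 0.6714
Terminal stock prices: S_uuu = 258.3, S_uud = 124.4, S_udd = 59.89, S_ddd = 28.84
Terminal payoffs (S − K): max(178.3, 0) = 178.3, max(44.39, 0) = 44.39, max(-20.11, 0) = 0, max(-51.16, 0) = 0
Node uu (S = 191.4): V_uu = 1/1.12·[0.6714·178.3394 + 0.3286·44.3856] = 119.9339
Node ud (S = 92.14): V_ud = 1/1.12·[0.6714·44.3856 + 0.3286·0.0000] = 26.6087
Node dd (S = 44.36): V_dd = 1/1.12·[0.6714·0.0000 + 0.3286·0.0000] = 0.0000
Node u (S = 141.8): V_u = 1/1.12·[0.6714·119.9339 + 0.3286·26.6087] = 79.7053
Node d (S = 68.25): V_d = 1/1.12·[0.6714·26.6087 + 0.3286·0.0000] = 15.9517
Node 0 (S = 105): V_0 = 1/1.12·[0.6714·79.7053 + 0.3286·15.9517] = 52.4622

$52.46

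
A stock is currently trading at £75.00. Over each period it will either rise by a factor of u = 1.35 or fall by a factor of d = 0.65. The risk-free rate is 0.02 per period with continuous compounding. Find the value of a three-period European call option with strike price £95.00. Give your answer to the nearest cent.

Risk-neutral probability p = (e^0.02 − 0.65)/(1.35 − 0.65) = 0.3702/0.7000 = 0.5289
Terminal stock prices: S_uuu = 184.5, S_uud = 88.85, S_udd = 42.78, S_ddd = 20.6
Terminal payoffs (S − K): max(89.53, 0) = 89.53, max(-6.153, 0) = 0, max(-52.22, 0) = 0, max(-74.4, 0) = 0
Node uu (S = 136.7): V_uu = e^(−0.02)·[0.5289·89.5281 + 0.4711·0.0000] = 46.4102
Node ud (S = 65.81): V_ud = e^(−0.02)·[0.5289·0.0000 + 0.4711·0.0000] = 0.0000
Node dd (S = 31.69): V_dd = e^(−0.02)·[0.5289·0.0000 + 0.4711·0.0000] = 0.0000
Node u (S = 101.2): V_u = e^(−0.02)·[0.5289·46.4102 + 0.4711·0.0000] = 24.0584
Node d (S = 48.75): V_d = e^(−0.02)·[0.5289·0.0000 + 0.4711·0.0000] = 0.0000
Node 0 (S = 75): V_0 = e^(−0.02)·[0.5289·24.0584 + 0.4711·0.0000] = 12.4716

£12.47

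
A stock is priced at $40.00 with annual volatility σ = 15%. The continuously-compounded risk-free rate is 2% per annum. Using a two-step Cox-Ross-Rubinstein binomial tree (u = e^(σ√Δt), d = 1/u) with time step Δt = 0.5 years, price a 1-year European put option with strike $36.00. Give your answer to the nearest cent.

$0.82

CRR parameters: u = e^(σ√Δt) = e^(0.15·√0.5) = 1.1119, d = 1/u = 0.8994
Per-period rate: rΔt = 0.02·0.5 = 0.01, so R = e^0.01 = 1.0101
Risk-neutral probability p = (e^0.01 − 0.8994)/(1.1119 − 0.8994) = 0.1107/0.2125 = 0.5208
Terminal stock prices: S_uu = 49.45, S_ud = 40, S_dd = 32.35
Terminal payoffs (K − S): max(-13.45, 0) = 0, max(-4, 0) = 0, max(3.646, 0) = 3.646
Node u (S = 44.48): V_u = e^(−0.01)·[0.5208·0.0000 + 0.4792·0.0000] = 0.0000
Node d (S = 35.97): V_d = e^(−0.01)·[0.5208·0.0000 + 0.4792·3.6457] = 1.7296
Node 0 (S = 40): V_0 = e^(−0.01)·[0.5208·0.0000 + 0.4792·1.7296] = 0.8206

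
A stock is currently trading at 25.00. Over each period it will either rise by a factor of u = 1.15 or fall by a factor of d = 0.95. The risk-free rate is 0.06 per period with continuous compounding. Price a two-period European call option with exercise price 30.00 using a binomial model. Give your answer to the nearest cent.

0.85

Risk-neutral probability p = (e^0.06 − 0.95)/(1.15 − 0.95) = 0.1118/0.2000 = 0.5592
Terminal stock prices: S_uu = 33.06, S_ud = 27.31, S_dd = 22.56
Terminal payoffs (S − K): max(3.062, 0) = 3.062, max(-2.688, 0) = 0, max(-7.438, 0) = 0
Node u (S = 28.75): V_u = e^(−0.06)·[0.5592·3.0625 + 0.4408·0.0000] = 1.6128
Node d (S = 23.75): V_d = e^(−0.06)·[0.5592·0.0000 + 0.4408·0.0000] = 0.0000
Node 0 (S = 25): V_0 = e^(−0.06)·[0.5592·1.6128 + 0.4408·0.0000] = 0.8493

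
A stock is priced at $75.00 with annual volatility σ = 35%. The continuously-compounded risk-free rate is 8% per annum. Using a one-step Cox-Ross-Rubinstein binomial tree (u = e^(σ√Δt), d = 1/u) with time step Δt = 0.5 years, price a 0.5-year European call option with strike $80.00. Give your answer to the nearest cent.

CRR parameters: u = e^(σ√Δt) = e^(0.35·√0.5) = 1.2808, d = 1/u = 0.7808
Per-period rate: rΔt = 0.08·0.5 = 0.04, so R = e^0.04 = 1.0408
Risk-neutral probability p = (e^0.04 − 0.7808)/(1.2808 − 0.7808) = 0.2601/0.5000 = 0.5201
Terminal stock prices: S_u = 96.06, S_d = 58.56
Terminal payoffs (S − K): max(16.06, 0) = 16.06, max(-21.44, 0) = 0
Node 0 (S = 75): V_0 = e^(−0.04)·[0.5201·16.0602 + 0.4799·0.0000] = 8.0247

$8.02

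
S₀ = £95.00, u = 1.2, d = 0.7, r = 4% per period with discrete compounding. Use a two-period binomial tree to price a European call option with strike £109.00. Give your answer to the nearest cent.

Risk-neutral probability p = (1 + 0.04 − 0.7)/(1.2 − 0.7) = 0.3400/0.5000 = 0.6800
Terminal stock prices: S_uu = 136.8, S_ud = 79.8, S_dd = 46.55
Terminal payoffs (S − K): max(27.8, 0) = 27.8, max(-29.2, 0) = 0, max(-62.45, 0) = 0
Node u (S = 114): V_u = 1/1.04·[0.6800·27.8000 + 0.3200·0.0000] = 18.1769
Node d (S = 66.5): V_d = 1/1.04·[0.6800·0.0000 + 0.3200·0.0000] = 0.0000
Node 0 (S = 95): V_0 = 1/1.04·[0.6800·18.1769 + 0.3200·0.0000] = 11.8849

£11.88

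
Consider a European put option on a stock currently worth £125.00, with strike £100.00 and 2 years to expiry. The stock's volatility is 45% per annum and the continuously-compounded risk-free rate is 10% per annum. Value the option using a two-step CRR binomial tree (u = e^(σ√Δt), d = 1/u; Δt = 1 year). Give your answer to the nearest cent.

£9.97

CRR parameters: u = e^(σ√Δt) = e^(0.45·√1) = 1.5683, d = 1/u = 0.6376
Per-period rate: rΔt = 0.1·1 = 0.1, so R = e^0.1 = 1.1052
Risk-neutral probability p = (e^0.1 − 0.6376)/(1.5683 − 0.6376) = 0.4675/0.9307 = 0.5024
Terminal stock prices: S_uu = 307.5, S_ud = 125, S_dd = 50.82
Terminal payoffs (K − S): max(-207.5, 0) = 0, max(-25, 0) = 0, max(49.18, 0) = 49.18
Node u (S = 196): V_u = e^(−0.1)·[0.5024·0.0000 + 0.4976·0.0000] = 0.0000
Node d (S = 79.7): V_d = e^(−0.1)·[0.5024·0.0000 + 0.4976·49.1788] = 22.1442
Node 0 (S = 125): V_0 = e^(−0.1)·[0.5024·0.0000 + 0.4976·22.1442] = 9.9711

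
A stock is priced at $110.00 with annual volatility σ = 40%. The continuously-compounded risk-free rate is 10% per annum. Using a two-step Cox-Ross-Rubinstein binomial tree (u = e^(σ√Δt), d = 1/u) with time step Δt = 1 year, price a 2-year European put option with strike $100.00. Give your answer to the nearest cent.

CRR parameters: u = e^(σ√Δt) = e^(0.4·√1) = 1.4918, d = 1/u = 0.6703
Per-period rate: rΔt = 0.1·1 = 0.1, so R = e^0.1 = 1.1052
Risk-neutral probability p = (e^0.1 − 0.6703)/(1.4918 − 0.6703) = 0.4349/0.8215 = 0.5293
Terminal stock prices: S_uu = 244.8, S_ud = 110, S_dd = 49.43
Terminal payoffs (K − S): max(-144.8, 0) = 0, max(-10, 0) = 0, max(50.57, 0) = 50.57
Node u (S = 164.1): V_u = e^(−0.1)·[0.5293·0.0000 + 0.4707·0.0000] = 0.0000
Node d (S = 73.74): V_d = e^(−0.1)·[0.5293·0.0000 + 0.4707·50.5738] = 21.5382
Node 0 (S = 110): V_0 = e^(−0.1)·[0.5293·0.0000 + 0.4707·21.5382] = 9.1726

$9.17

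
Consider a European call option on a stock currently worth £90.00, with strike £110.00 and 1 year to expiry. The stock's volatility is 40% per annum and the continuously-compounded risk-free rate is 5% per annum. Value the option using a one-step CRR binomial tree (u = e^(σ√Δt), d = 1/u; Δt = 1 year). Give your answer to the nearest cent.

£10.70

CRR parameters: u = e^(σ√Δt) = e^(0.4·√1) = 1.4918, d = 1/u = 0.6703
Per-period rate: rΔt = 0.05·1 = 0.05, so R = e^0.05 = 1.0513
Risk-neutral probability p = (e^0.05 − 0.6703)/(1.4918 − 0.6703) = 0.3810/0.8215 = 0.4637
Terminal stock prices: S_u = 134.3, S_d = 60.33
Terminal payoffs (S − K): max(24.26, 0) = 24.26, max(-49.67, 0) = 0
Node 0 (S = 90): V_0 = e^(−0.05)·[0.4637·24.2642 + 0.5363·0.0000] = 10.7031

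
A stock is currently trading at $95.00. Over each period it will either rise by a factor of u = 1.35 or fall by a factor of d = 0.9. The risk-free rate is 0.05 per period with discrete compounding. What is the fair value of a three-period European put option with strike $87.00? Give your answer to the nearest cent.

Risk-neutral probability p = (1 + 0.05 − 0.9)/(1.35 − 0.9) = 0.1500/0.4500 = 0.3333
Terminal stock prices: S_uuu = 233.7, S_uud = 155.8, S_udd = 103.9, S_ddd = 69.26
Terminal payoffs (K − S): max(-146.7, 0) = 0, max(-68.82, 0) = 0, max(-16.88, 0) = 0, max(17.74, 0) = 17.74
Node uu (S = 173.1): V_uu = 1/1.05·[0.3333·0.0000 + 0.6667·0.0000] = 0.0000
Node ud (S = 115.4): V_ud = 1/1.05·[0.3333·0.0000 + 0.6667·0.0000] = 0.0000
Node dd (S = 76.95): V_dd = 1/1.05·[0.3333·0.0000 + 0.6667·17.7450] = 11.2667
Node u (S = 128.2): V_u = 1/1.05·[0.3333·0.0000 + 0.6667·0.0000] = 0.0000
Node d (S = 85.5): V_d = 1/1.05·[0.3333·0.0000 + 0.6667·11.2667] = 7.1534
Node 0 (S = 95): V_0 = 1/1.05·[0.3333·0.0000 + 0.6667·7.1534] = 4.5419

$4.54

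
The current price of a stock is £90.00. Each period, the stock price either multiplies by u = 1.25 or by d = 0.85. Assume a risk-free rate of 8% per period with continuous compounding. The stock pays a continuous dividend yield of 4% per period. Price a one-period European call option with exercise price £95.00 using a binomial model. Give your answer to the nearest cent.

£7.71

Per-period risk-free factor R = e^0.08 = 1.0833; dividend-adjusted growth = e^(0.08−0.04) = 1.0408.
Risk-neutral probability p = (1.0408 − 0.85)/(1.25 − 0.85) = 0.1908/0.4000 = 0.4770
Terminal stock prices: S_u = 112.5, S_d = 76.5
Terminal payoffs (S − K): max(17.5, 0) = 17.5, max(-18.5, 0) = 0
Node 0 (S = 90): V_0 = e^(−0.08)·[0.4770·17.5000 + 0.5230·0.0000] = 7.7061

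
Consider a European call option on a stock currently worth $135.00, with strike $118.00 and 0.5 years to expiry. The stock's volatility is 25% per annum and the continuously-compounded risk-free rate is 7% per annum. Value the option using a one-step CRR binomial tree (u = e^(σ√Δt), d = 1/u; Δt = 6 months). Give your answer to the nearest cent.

CRR parameters: u = e^(σ√Δt) = e^(0.25·√0.5) = 1.1934, d = 1/u = 0.8380
Per-period rate: rΔt = 0.07·0.5 = 0.035, so R = e^0.035 = 1.0356
Risk-neutral probability p = (e^0.035 − 0.8380)/(1.1934 − 0.8380) = 0.1977/0.3554 = 0.5561
Terminal stock prices: S_u = 161.1, S_d = 113.1
Terminal payoffs (S − K): max(43.1, 0) = 43.1, max(-4.874, 0) = 0
Node 0 (S = 135): V_0 = e^(−0.035)·[0.5561·43.1042 + 0.4439·0.0000] = 23.1477

$23.15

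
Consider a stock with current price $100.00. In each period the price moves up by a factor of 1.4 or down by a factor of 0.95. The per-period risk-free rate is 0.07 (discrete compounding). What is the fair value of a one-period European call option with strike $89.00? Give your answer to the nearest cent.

Risk-neutral probability p = (1 + 0.07 − 0.95)/(1.4 − 0.95) = 0.1200/0.4500 = 0.2667
Terminal stock prices: S_u = 140, S_d = 95
Terminal payoffs (S − K): max(51, 0) = 51, max(6, 0) = 6
Node 0 (S = 100): V_0 = 1/1.07·[0.2667·51.0000 + 0.7333·6.0000] = 16.8224

$16.82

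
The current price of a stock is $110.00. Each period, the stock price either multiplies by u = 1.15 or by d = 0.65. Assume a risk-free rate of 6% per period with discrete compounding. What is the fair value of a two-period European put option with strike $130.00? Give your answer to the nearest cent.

Risk-neutral probability p = (1 + 0.06 − 0.65)/(1.15 − 0.65) = 0.4100/0.5000 = 0.8200
Terminal stock prices: S_uu = 145.5, S_ud = 82.22, S_dd = 46.48
Terminal payoffs (K − S): max(-15.47, 0) = 0, max(47.78, 0) = 47.78, max(83.53, 0) = 83.53
Node u (S = 126.5): V_u = 1/1.06·[0.8200·0.0000 + 0.1800·47.7750] = 8.1127
Node d (S = 71.5): V_d = 1/1.06·[0.8200·47.7750 + 0.1800·83.5250] = 51.1415
Node 0 (S = 110): V_0 = 1/1.06·[0.8200·8.1127 + 0.1800·51.1415] = 14.9603

$14.96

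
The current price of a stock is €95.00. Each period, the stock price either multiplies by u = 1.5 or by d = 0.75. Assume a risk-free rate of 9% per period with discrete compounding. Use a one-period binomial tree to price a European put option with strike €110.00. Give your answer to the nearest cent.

€19.43

Risk-neutral probability p = (1 + 0.09 − 0.75)/(1.5 − 0.75) = 0.3400/0.7500 = 0.4533
Terminal stock prices: S_u = 142.5, S_d = 71.25
Terminal payoffs (K − S): max(-32.5, 0) = 0, max(38.75, 0) = 38.75
Node 0 (S = 95): V_0 = 1/1.09·[0.4533·0.0000 + 0.5467·38.7500] = 19.4343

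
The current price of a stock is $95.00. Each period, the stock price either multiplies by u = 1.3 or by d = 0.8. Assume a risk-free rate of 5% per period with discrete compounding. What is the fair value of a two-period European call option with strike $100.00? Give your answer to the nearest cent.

$13.73

Risk-neutral probability p = (1 + 0.05 − 0.8)/(1.3 − 0.8) = 0.2500/0.5000 = 0.5000
Terminal stock prices: S_uu = 160.6, S_ud = 98.8, S_dd = 60.8
Terminal payoffs (S − K): max(60.55, 0) = 60.55, max(-1.2, 0) = 0, max(-39.2, 0) = 0
Node u (S = 123.5): V_u = 1/1.05·[0.5000·60.5500 + 0.5000·0.0000] = 28.8333
Node d (S = 76): V_d = 1/1.05·[0.5000·0.0000 + 0.5000·0.0000] = 0.0000
Node 0 (S = 95): V_0 = 1/1.05·[0.5000·28.8333 + 0.5000·0.0000] = 13.7302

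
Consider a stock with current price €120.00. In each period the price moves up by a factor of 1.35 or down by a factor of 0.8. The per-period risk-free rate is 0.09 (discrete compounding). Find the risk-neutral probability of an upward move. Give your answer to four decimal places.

p = 0.5273

Risk-neutral probability p = (1 + 0.09 − 0.8)/(1.35 − 0.8) = 0.2900/0.5500 = 0.5273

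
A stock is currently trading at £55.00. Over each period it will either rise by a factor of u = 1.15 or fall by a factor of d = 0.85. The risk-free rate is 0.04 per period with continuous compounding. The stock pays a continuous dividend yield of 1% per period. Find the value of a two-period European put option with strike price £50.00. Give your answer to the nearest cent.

£1.50

Per-period risk-free factor R = e^0.04 = 1.0408; dividend-adjusted growth = e^(0.04−0.01) = 1.0305.
Risk-neutral probability p = (1.0305 − 0.85)/(1.15 − 0.85) = 0.1805/0.3000 = 0.6015
Terminal stock prices: S_uu = 72.74, S_ud = 53.76, S_dd = 39.74
Terminal payoffs (K − S): max(-22.74, 0) = 0, max(-3.762, 0) = 0, max(10.26, 0) = 10.26
Node u (S = 63.25): V_u = e^(−0.04)·[0.6015·0.0000 + 0.3985·0.0000] = 0.0000
Node d (S = 46.75): V_d = e^(−0.04)·[0.6015·0.0000 + 0.3985·10.2625] = 3.9291
Node 0 (S = 55): V_0 = e^(−0.04)·[0.6015·0.0000 + 0.3985·3.9291] = 1.5043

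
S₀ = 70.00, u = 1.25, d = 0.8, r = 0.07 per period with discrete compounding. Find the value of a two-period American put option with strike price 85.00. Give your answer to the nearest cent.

Risk-neutral probability p = (1 + 0.07 − 0.8)/(1.25 − 0.8) = 0.2700/0.4500 = 0.6000
Terminal stock prices: S_uu = 109.4, S_ud = 70, S_dd = 44.8
Terminal payoffs (K − S): max(-24.38, 0) = 0, max(15, 0) = 15, max(40.2, 0) = 40.2
Node u (S = 87.5): continuation = 1/1.07·[0.6000·0.0000 + 0.4000·15.0000] = 5.6075; exercise value = 0.0000 ≤ continuation, so V_u = 5.6075
Node d (S = 56): continuation = 1/1.07·[0.6000·15.0000 + 0.4000·40.2000] = 23.4393; exercise value = 29.0000 > continuation, so V_d = 29.0000 (exercise)
Node 0 (S = 70): continuation = 1/1.07·[0.6000·5.6075 + 0.4000·29.0000] = 13.9855; exercise value = 15.0000 > continuation, so V_0 = 15.0000 (exercise)

15.00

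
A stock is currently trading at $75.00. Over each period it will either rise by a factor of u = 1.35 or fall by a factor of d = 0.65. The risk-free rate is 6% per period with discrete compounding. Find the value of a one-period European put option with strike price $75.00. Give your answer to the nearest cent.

Risk-neutral probability p = (1 + 0.06 − 0.65)/(1.35 − 0.65) = 0.4100/0.7000 = 0.5857
Terminal stock prices: S_u = 101.2, S_d = 48.75
Terminal payoffs (K − S): max(-26.25, 0) = 0, max(26.25, 0) = 26.25
Node 0 (S = 75): V_0 = 1/1.06·[0.5857·0.0000 + 0.4143·26.2500] = 10.2594

$10.26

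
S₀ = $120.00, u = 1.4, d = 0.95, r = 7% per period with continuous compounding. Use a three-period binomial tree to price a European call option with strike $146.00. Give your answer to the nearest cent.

$15.13

Risk-neutral probability p = (e^0.07 − 0.95)/(1.4 − 0.95) = 0.1225/0.4500 = 0.2722
Terminal stock prices: S_uuu = 329.3, S_uud = 223.4, S_udd = 151.6, S_ddd = 102.9
Terminal payoffs (S − K): max(183.3, 0) = 183.3, max(77.44, 0) = 77.44, max(5.62, 0) = 5.62, max(-43.12, 0) = 0
Node uu (S = 235.2): V_uu = e^(−0.07)·[0.2722·183.2800 + 0.7278·77.4400] = 99.0705
Node ud (S = 159.6): V_ud = e^(−0.07)·[0.2722·77.4400 + 0.7278·5.6200] = 23.4705
Node dd (S = 108.3): V_dd = e^(−0.07)·[0.2722·5.6200 + 0.7278·0.0000] = 1.4266
Node u (S = 168): V_u = e^(−0.07)·[0.2722·99.0705 + 0.7278·23.4705] = 41.0737
Node d (S = 114): V_d = e^(−0.07)·[0.2722·23.4705 + 0.7278·1.4266] = 6.9256
Node 0 (S = 120): V_0 = e^(−0.07)·[0.2722·41.0737 + 0.7278·6.9256] = 15.1254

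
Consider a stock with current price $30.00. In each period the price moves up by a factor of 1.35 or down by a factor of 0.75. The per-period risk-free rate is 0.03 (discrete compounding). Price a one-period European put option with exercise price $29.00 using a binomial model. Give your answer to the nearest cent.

Risk-neutral probability p = (1 + 0.03 − 0.75)/(1.35 − 0.75) = 0.2800/0.6000 = 0.4667
Terminal stock prices: S_u = 40.5, S_d = 22.5
Terminal payoffs (K − S): max(-11.5, 0) = 0, max(6.5, 0) = 6.5
Node 0 (S = 30): V_0 = 1/1.03·[0.4667·0.0000 + 0.5333·6.5000] = 3.3657

$3.37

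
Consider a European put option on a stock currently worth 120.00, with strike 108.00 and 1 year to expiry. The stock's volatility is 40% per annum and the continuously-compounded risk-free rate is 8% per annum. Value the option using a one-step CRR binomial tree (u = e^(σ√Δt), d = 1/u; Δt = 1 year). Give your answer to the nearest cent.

12.65

CRR parameters: u = e^(σ√Δt) = e^(0.4·√1) = 1.4918, d = 1/u = 0.6703
Per-period rate: rΔt = 0.08·1 = 0.08, so R = e^0.08 = 1.0833
Risk-neutral probability p = (e^0.08 − 0.6703)/(1.4918 − 0.6703) = 0.4130/0.8215 = 0.5027
Terminal stock prices: S_u = 179, S_d = 80.44
Terminal payoffs (K − S): max(-71.02, 0) = 0, max(27.56, 0) = 27.56
Node 0 (S = 120): V_0 = e^(−0.08)·[0.5027·0.0000 + 0.4973·27.5616] = 12.6527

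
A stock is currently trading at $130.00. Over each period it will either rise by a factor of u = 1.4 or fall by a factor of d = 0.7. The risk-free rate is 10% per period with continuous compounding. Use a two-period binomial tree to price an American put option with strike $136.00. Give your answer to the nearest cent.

Risk-neutral probability p = (e^0.1 − 0.7)/(1.4 − 0.7) = 0.4052/0.7000 = 0.5788
Terminal stock prices: S_uu = 254.8, S_ud = 127.4, S_dd = 63.7
Terminal payoffs (K − S): max(-118.8, 0) = 0, max(8.6, 0) = 8.6, max(72.3, 0) = 72.3
Node u (S = 182): continuation = e^(−0.1)·[0.5788·0.0000 + 0.4212·8.6000] = 3.2775; exercise value = 0.0000 ≤ continuation, so V_u = 3.2775
Node d (S = 91): continuation = e^(−0.1)·[0.5788·8.6000 + 0.4212·72.3000] = 32.0579; exercise value = 45.0000 > continuation, so V_d = 45.0000 (exercise)
Node 0 (S = 130): continuation = e^(−0.1)·[0.5788·3.2775 + 0.4212·45.0000] = 18.8662; exercise value = 6.0000 ≤ continuation, so V_0 = 18.8662

$18.87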